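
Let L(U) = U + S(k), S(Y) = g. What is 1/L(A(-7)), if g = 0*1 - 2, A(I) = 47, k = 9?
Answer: 1/45 ≈ 0.022222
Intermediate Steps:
g = -2 (g = 0 - 2 = -2)
S(Y) = -2
L(U) = -2 + U (L(U) = U - 2 = -2 + U)
1/L(A(-7)) = 1/(-2 + 47) = 1/45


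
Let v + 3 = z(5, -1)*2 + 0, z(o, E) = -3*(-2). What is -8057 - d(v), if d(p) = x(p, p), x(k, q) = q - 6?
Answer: -8060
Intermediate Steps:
z(o, E) = 6
x(k, q) = -6 + q
v = 9 (v = -3 + (6*2 + 0) = -3 + (12 + 0) = -3 + 12 = 9)
d(p) = -6 + p
-8057 - d(v) = -8057 - (-6 + 9) = -8057 - 1*3 = -8057 - 3 = -8060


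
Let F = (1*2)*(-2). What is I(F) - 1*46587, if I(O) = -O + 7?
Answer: -46576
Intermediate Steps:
F = -4 (F = 2*(-2) = -4)
I(O) = 7 - O
I(F) - 1*46587 = (7 - 1*(-4)) - 1*46587 = (7 + 4) - 46587 = 11 - 46587 = -46576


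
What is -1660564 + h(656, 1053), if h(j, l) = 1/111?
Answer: -184322603/111 ≈ -1.6606e+6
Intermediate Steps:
h(j, l) = 1/111
-1660564 + h(656, 1053) = -1660564 + 1/111 = -184322603/111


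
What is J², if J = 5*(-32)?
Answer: 25600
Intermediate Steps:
J = -160
J² = (-160)² = 25600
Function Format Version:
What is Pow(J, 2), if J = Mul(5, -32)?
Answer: 25600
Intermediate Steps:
J = -160
Pow(J, 2) = Pow(-160, 2) = 25600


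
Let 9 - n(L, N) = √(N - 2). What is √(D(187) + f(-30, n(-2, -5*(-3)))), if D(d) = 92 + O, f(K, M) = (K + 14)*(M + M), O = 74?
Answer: √(-122 + 32*√13) ≈ 2.5734*I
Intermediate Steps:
n(L, N) = 9 - √(-2 + N) (n(L, N) = 9 - √(N - 2) = 9 - √(-2 + N))
f(K, M) = 2*M*(14 + K) (f(K, M) = (14 + K)*(2*M) = 2*M*(14 + K))
D(d) = 166 (D(d) = 92 + 74 = 166)
√(D(187) + f(-30, n(-2, -5*(-3)))) = √(166 + 2*(9 - √(-2 - 5*(-3)))*(14 - 30)) = √(166 + 2*(9 - √(-2 + 15))*(-16)) = √(166 + 2*(9 - √13)*(-16)) = √(166 + (-288 + 32*√13)) = √(-122 + 32*√13)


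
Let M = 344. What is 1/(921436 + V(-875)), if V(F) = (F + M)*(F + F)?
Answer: 1/1850686 ≈ 5.4034e-7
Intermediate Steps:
V(F) = 2*F*(344 + F) (V(F) = (F + 344)*(F + F) = (344 + F)*(2*F) = 2*F*(344 + F))
1/(921436 + V(-875)) = 1/(921436 + 2*(-875)*(344 - 875)) = 1/(921436 + 2*(-875)*(-531)) = 1/(921436 + 929250) = 1/1850686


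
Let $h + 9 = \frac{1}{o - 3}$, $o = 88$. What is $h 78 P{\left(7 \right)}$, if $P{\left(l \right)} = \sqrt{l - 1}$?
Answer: $- \frac{59592 \sqrt{6}}{85} \approx -1717.3$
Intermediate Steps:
$h = - \frac{764}{85}$ ($h = -9 + \frac{1}{88 - 3} = -9 + \frac{1}{85} = - \frac{764}{85} \approx -8.9882$)
$P{\left(l \right)} = \sqrt{-1 + l}$
$h 78 P{\left(7 \right)} = \left(- \frac{764}{85}\right) 78 \sqrt{-1 + 7} = - \frac{59592 \sqrt{6}}{85}$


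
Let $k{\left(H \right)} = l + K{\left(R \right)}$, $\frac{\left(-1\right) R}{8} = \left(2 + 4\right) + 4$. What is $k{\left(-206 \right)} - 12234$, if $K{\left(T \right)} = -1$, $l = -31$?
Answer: $-12266$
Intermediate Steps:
$R = -80$ ($R = - 8 \left(\left(2 + 4\right) + 4\right) = - 8 \left(6 + 4\right) = \left(-8\right) 10 = -80$)
$k{\left(H \right)} = -32$ ($k{\left(H \right)} = -31 - 1 = -32$)
$k{\left(-206 \right)} - 12234 = -32 - 12234 = -12266$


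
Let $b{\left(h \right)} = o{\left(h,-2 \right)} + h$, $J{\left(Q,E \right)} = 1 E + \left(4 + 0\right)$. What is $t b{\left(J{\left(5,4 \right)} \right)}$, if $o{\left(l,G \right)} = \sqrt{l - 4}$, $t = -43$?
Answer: $-430$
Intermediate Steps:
$J{\left(Q,E \right)} = 4 + E$ ($J{\left(Q,E \right)} = E + 4 = 4 + E$)
$o{\left(l,G \right)} = \sqrt{-4 + l}$
$b{\left(h \right)} = h + \sqrt{-4 + h}$ ($b{\left(h \right)} = \sqrt{-4 + h} + h = h + \sqrt{-4 + h}$)
$t b{\left(J{\left(5,4 \right)} \right)} = - 43 \left(\left(4 + 4\right) + \sqrt{-4 + \left(4 + 4\right)}\right) = - 43 \left(8 + \sqrt{-4 + 8}\right) = - 43 \left(8 + \sqrt{4}\right) = - 43 \left(8 + 2\right) = \left(-43\right) 10 = -430$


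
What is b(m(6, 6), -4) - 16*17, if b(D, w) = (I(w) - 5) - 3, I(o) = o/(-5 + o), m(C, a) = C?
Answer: -2516/9 ≈ -279.56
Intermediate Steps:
b(D, w) = -8 + w/(-5 + w) (b(D, w) = (w/(-5 + w) - 5) - 3 = (-5 + w/(-5 + w)) - 3 = -8 + w/(-5 + w))
b(m(6, 6), -4) - 16*17 = (40 - 7*(-4))/(-5 - 4) - 16*17 = (40 + 28)/(-9) - 272 = -1/9*68 - 272 = -68/9 - 272 = -2516/9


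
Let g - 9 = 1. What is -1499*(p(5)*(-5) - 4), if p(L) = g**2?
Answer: 755496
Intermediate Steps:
g = 10 (g = 9 + 1 = 10)
p(L) = 100 (p(L) = 10**2 = 100)
-1499*(p(5)*(-5) - 4) = -1499*(100*(-5) - 4) = -1499*(-500 - 4) = -1499*(-504) = 755496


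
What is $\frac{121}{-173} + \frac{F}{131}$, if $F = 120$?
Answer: $\frac{4909}{22663} \approx 0.21661$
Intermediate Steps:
$\frac{121}{-173} + \frac{F}{131} = \frac{121}{-173} + \frac{120}{131} = 121 \left(- \frac{1}{173}\right) + 120 \cdot \frac{1}{131} = - \frac{121}{173} + \frac{120}{131} = \frac{4909}{22663}$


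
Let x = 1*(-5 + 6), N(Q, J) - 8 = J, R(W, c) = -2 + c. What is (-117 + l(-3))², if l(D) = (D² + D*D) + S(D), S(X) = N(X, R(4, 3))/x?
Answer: 8100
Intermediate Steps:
N(Q, J) = 8 + J
x = 1 (x = 1*1 = 1)
S(X) = 9 (S(X) = (8 + (-2 + 3))/1 = (8 + 1)*1 = 9*1 = 9)
l(D) = 9 + 2*D² (l(D) = (D² + D*D) + 9 = (D² + D²) + 9 = 2*D² + 9 = 9 + 2*D²)
(-117 + l(-3))² = (-117 + (9 + 2*(-3)²))² = (-117 + (9 + 2*9))² = (-117 + (9 + 18))² = (-117 + 27)² = (-90)² = 8100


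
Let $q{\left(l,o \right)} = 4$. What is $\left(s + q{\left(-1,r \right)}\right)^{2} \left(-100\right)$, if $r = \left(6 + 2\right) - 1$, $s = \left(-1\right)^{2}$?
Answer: $-2500$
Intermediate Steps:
$s = 1$
$r = 7$ ($r = 8 - 1 = 7$)
$\left(s + q{\left(-1,r \right)}\right)^{2} \left(-100\right) = \left(1 + 4\right)^{2} \left(-100\right) = 5^{2} \left(-100\right) = 25 \left(-100\right) = -2500$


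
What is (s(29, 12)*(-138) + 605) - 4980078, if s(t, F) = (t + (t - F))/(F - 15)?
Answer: -4977357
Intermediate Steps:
s(t, F) = (-F + 2*t)/(-15 + F)
(s(29, 12)*(-138) + 605) - 4980078 = (((-1*12 + 2*29)/(-15 + 12))*(-138) + 605) - 4980078 = (((-12 + 58)/(-3))*(-138) + 605) - 4980078 = (-⅓*46*(-138) + 605) - 4980078 = (-46/3*(-138) + 605) - 4980078 = (2116 + 605) - 4980078 = 2721 - 4980078 = -4977357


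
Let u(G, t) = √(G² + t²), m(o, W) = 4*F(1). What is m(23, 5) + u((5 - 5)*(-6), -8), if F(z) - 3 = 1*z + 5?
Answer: 44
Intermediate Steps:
F(z) = 8 + z (F(z) = 3 + (1*z + 5) = 3 + (z + 5) = 3 + (5 + z) = 8 + z)
m(o, W) = 36 (m(o, W) = 4*(8 + 1) = 4*9 = 36)
m(23, 5) + u((5 - 5)*(-6), -8) = 36 + √(((5 - 5)*(-6))² + (-8)²) = 36 + √((0*(-6))² + 64) = 36 + √(0² + 64) = 36 + √(0 + 64) = 36 + √64 = 36 + 8 = 44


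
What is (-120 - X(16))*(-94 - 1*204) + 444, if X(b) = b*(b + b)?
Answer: 188780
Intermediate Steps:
X(b) = 2*b² (X(b) = b*(2*b) = 2*b²)
(-120 - X(16))*(-94 - 1*204) + 444 = (-120 - 2*16²)*(-94 - 1*204) + 444 = (-120 - 2*256)*(-94 - 204) + 444 = (-120 - 1*512)*(-298) + 444 = (-120 - 512)*(-298) + 444 = -632*(-298) + 444 = 188336 + 444 = 188780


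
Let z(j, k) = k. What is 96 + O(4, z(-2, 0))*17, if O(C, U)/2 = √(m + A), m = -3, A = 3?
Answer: 96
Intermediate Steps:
O(C, U) = 0 (O(C, U) = 2*√(-3 + 3) = 2*√0 = 2*0 = 0)
96 + O(4, z(-2, 0))*17 = 96 + 0*17 = 96 + 0 = 96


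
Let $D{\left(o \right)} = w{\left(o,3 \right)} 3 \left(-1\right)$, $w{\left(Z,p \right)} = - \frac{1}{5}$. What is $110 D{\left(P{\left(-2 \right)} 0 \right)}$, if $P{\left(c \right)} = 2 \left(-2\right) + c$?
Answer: $66$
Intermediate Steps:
$w{\left(Z,p \right)} = - \frac{1}{5}$ ($w{\left(Z,p \right)} = \left(-1\right) \frac{1}{5} = - \frac{1}{5}$)
$P{\left(c \right)} = -4 + c$
$D{\left(o \right)} = \frac{3}{5}$ ($D{\left(o \right)} = \left(- \frac{1}{5}\right) 3 \left(-1\right) = \left(- \frac{3}{5}\right) \left(-1\right) = \frac{3}{5}$)
$110 D{\left(P{\left(-2 \right)} 0 \right)} = 110 \cdot \frac{3}{5} = 66$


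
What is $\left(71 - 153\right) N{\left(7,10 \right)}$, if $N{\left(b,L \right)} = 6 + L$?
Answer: $-1312$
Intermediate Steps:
$\left(71 - 153\right) N{\left(7,10 \right)} = \left(71 - 153\right) \left(6 + 10\right) = \left(-82\right) 16 = -1312$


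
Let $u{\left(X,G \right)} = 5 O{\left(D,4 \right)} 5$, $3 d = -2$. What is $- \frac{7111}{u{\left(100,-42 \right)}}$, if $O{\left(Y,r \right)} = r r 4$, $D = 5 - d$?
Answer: $- \frac{7111}{1600} \approx -4.4444$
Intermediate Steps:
$d = - \frac{2}{3}$ ($d = \frac{1}{3} \left(-2\right) = - \frac{2}{3} \approx -0.66667$)
$D = \frac{17}{3}$ ($D = 5 - - \frac{2}{3} = 5 + \frac{2}{3} = \frac{17}{3} \approx 5.6667$)
$O{\left(Y,r \right)} = 4 r^{2}$ ($O{\left(Y,r \right)} = r 4 r = 4 r^{2}$)
$u{\left(X,G \right)} = 1600$ ($u{\left(X,G \right)} = 5 \cdot 4 \cdot 4^{2} \cdot 5 = 5 \cdot 4 \cdot 16 \cdot 5 = 5 \cdot 64 \cdot 5 = 320 \cdot 5 = 1600$)
$- \frac{7111}{u{\left(100,-42 \right)}} = - \frac{7111}{1600}$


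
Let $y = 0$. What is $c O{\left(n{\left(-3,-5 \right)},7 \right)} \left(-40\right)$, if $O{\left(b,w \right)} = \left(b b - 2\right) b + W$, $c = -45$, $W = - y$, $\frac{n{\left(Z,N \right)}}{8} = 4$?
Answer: $58867200$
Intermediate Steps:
$n{\left(Z,N \right)} = 32$ ($n{\left(Z,N \right)} = 8 \cdot 4 = 32$)
$W = 0$ ($W = \left(-1\right) 0 = 0$)
$O{\left(b,w \right)} = b \left(-2 + b^{2}\right)$ ($O{\left(b,w \right)} = \left(b b - 2\right) b + 0 = \left(b^{2} - 2\right) b + 0 = \left(-2 + b^{2}\right) b + 0 = b \left(-2 + b^{2}\right) + 0 = b \left(-2 + b^{2}\right)$)
$c O{\left(n{\left(-3,-5 \right)},7 \right)} \left(-40\right) = - 45 \cdot 32 \left(-2 + 32^{2}\right) \left(-40\right) = - 45 \cdot 32 \left(-2 + 1024\right) \left(-40\right) = - 45 \cdot 32 \cdot 1022 \left(-40\right) = \left(-45\right) 32704 \left(-40\right) = \left(-1471680\right) \left(-40\right) = 58867200$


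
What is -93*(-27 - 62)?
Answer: 8277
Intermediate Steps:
-93*(-27 - 62) = -93*(-89) = -1*(-8277) = 8277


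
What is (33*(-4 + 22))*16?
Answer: 9504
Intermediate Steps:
(33*(-4 + 22))*16 = (33*18)*16 = 594*16 = 9504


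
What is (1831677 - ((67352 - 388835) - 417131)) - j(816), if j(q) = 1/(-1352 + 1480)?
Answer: 328997247/128 ≈ 2.5703e+6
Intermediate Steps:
j(q) = 1/128
(1831677 - ((67352 - 388835) - 417131)) - j(816) = (1831677 - ((67352 - 388835) - 417131)) - 1*1/128 = (1831677 - (-321483 - 417131)) - 1/128 = (1831677 - 1*(-738614)) - 1/128 = (1831677 + 738614) - 1/128 = 2570291 - 1/128 = 328997247/128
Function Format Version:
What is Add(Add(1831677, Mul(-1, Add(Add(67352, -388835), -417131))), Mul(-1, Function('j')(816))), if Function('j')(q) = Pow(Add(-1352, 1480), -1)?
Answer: Rational(328997247, 128) ≈ 2.5703e+6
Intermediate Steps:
Function('j')(q) = Rational(1, 128) (Function('j')(q) = Pow(128, -1) = Rational(1, 128))
Add(Add(1831677, Mul(-1, Add(Add(67352, -388835), -417131))), Mul(-1, Function('j')(816))) = Add(Add(1831677, Mul(-1, Add(Add(67352, -388835), -417131))), Mul(-1, Rational(1, 128))) = Add(Add(1831677, Mul(-1, Add(-321483, -417131))), Rational(-1, 128)) = Add(Add(1831677, Mul(-1, -738614)), Rational(-1, 128)) = Add(Add(1831677, 738614), Rational(-1, 128)) = Add(2570291, Rational(-1, 128)) = Rational(328997247, 128)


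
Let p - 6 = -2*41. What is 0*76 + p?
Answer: -76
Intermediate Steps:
p = -76 (p = 6 - 2*41 = 6 - 82 = -76)
0*76 + p = 0*76 - 76 = 0 - 76 = -76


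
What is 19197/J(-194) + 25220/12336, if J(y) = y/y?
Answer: 59209853/3084 ≈ 19199.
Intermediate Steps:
J(y) = 1
19197/J(-194) + 25220/12336 = 19197/1 + 25220/12336 = 19197*1 + 25220*(1/12336) = 19197 + 6305/3084 = 59209853/3084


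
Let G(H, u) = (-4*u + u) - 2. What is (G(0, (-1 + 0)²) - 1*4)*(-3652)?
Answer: 32868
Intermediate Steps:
G(H, u) = -2 - 3*u (G(H, u) = -3*u - 2 = -2 - 3*u)
(G(0, (-1 + 0)²) - 1*4)*(-3652) = ((-2 - 3*(-1 + 0)²) - 1*4)*(-3652) = ((-2 - 3*(-1)²) - 4)*(-3652) = ((-2 - 3*1) - 4)*(-3652) = ((-2 - 3) - 4)*(-3652) = (-5 - 4)*(-3652) = -9*(-3652) = 32868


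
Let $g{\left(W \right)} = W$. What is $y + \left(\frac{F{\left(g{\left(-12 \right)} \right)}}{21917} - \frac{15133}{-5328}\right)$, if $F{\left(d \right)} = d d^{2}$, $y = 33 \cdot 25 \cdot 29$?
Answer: $\frac{75517163621}{3156048} \approx 23928.0$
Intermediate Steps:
$y = 23925$ ($y = 825 \cdot 29 = 23925$)
$F{\left(d \right)} = d^{3}$
$y + \left(\frac{F{\left(g{\left(-12 \right)} \right)}}{21917} - \frac{15133}{-5328}\right) = 23925 + \left(\frac{\left(-12\right)^{3}}{21917} - \frac{15133}{-5328}\right) = 23925 - - \frac{8715221}{3156048} = 23925 + \left(- \frac{1728}{21917} + \frac{409}{144}\right) = 23925 + \frac{8715221}{3156048} = \frac{75517163621}{3156048}$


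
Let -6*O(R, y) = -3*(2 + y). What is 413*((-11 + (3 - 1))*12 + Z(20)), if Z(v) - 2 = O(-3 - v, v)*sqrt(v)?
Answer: -43778 + 9086*sqrt(5) ≈ -23461.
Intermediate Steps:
O(R, y) = 1 + y/2 (O(R, y) = -(-1)*(2 + y)/2 = -(-6 - 3*y)/6 = 1 + y/2)
Z(v) = 2 + sqrt(v)*(1 + v/2) (Z(v) = 2 + (1 + v/2)*sqrt(v) = 2 + sqrt(v)*(1 + v/2))
413*((-11 + (3 - 1))*12 + Z(20)) = 413*((-11 + (3 - 1))*12 + (2 + sqrt(20)*(2 + 20)/2)) = 413*((-11 + 2)*12 + (2 + (1/2)*(2*sqrt(5))*22)) = 413*(-9*12 + (2 + 22*sqrt(5))) = 413*(-108 + (2 + 22*sqrt(5))) = 413*(-106 + 22*sqrt(5)) = -43778 + 9086*sqrt(5)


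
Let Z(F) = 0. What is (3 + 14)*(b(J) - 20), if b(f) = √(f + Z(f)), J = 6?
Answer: -340 + 17*√6 ≈ -298.36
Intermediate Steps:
b(f) = √f (b(f) = √(f + 0) = √f)
(3 + 14)*(b(J) - 20) = (3 + 14)*(√6 - 20) = 17*(-20 + √6) = -340 + 17*√6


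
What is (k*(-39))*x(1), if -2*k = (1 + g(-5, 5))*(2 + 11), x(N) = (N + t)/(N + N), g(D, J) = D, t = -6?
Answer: 2535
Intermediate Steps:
x(N) = (-6 + N)/(2*N) (x(N) = (N - 6)/(N + N) = (-6 + N)/((2*N)) = (-6 + N)*(1/(2*N)) = (-6 + N)/(2*N))
k = 26 (k = -(1 - 5)*(2 + 11)/2 = -(-2)*13 = -½*(-52) = 26)
(k*(-39))*x(1) = (26*(-39))*((½)*(-6 + 1)/1) = -507*(-5) = -1014*(-5/2) = 2535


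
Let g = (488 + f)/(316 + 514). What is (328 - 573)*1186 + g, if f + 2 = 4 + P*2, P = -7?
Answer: -120586312/415 ≈ -2.9057e+5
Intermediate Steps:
f = -12 (f = -2 + (4 - 7*2) = -2 + (4 - 14) = -2 - 10 = -12)
g = 238/415 (g = (488 - 12)/(316 + 514) = 476/830 = 476*(1/830) = 238/415 ≈ 0.57349)
(328 - 573)*1186 + g = (328 - 573)*1186 + 238/415 = -245*1186 + 238/415 = -290570 + 238/415 = -120586312/415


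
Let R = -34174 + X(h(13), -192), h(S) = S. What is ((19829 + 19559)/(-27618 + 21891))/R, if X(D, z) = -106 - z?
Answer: 9847/48805494 ≈ 0.00020176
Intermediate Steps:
R = -34088 (R = -34174 + (-106 - 1*(-192)) = -34174 + (-106 + 192) = -34174 + 86 = -34088)
((19829 + 19559)/(-27618 + 21891))/R = ((19829 + 19559)/(-27618 + 21891))/(-34088) = (39388/(-5727))*(-1/34088) = (39388*(-1/5727))*(-1/34088) = -39388/5727*(-1/34088) = 9847/48805494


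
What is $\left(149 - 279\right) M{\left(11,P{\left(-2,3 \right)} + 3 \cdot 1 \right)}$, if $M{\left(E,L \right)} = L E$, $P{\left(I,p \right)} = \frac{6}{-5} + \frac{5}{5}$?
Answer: $-4004$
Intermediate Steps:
$P{\left(I,p \right)} = - \frac{1}{5}$ ($P{\left(I,p \right)} = 6 \left(- \frac{1}{5}\right) + 5 \cdot \frac{1}{5} = - \frac{6}{5} + 1 = - \frac{1}{5}$)
$M{\left(E,L \right)} = E L$
$\left(149 - 279\right) M{\left(11,P{\left(-2,3 \right)} + 3 \cdot 1 \right)} = \left(149 - 279\right) 11 \left(- \frac{1}{5} + 3 \cdot 1\right) = - 130 \cdot 11 \left(- \frac{1}{5} + 3\right) = - 130 \cdot 11 \cdot \frac{14}{5} = \left(-130\right) \frac{154}{5} = -4004$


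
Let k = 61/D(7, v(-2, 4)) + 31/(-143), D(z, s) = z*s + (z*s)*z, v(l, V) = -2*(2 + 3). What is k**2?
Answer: 680322889/6412806400 ≈ 0.10609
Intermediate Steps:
v(l, V) = -10 (v(l, V) = -2*5 = -10)
D(z, s) = s*z + s*z**2 (D(z, s) = s*z + (s*z)*z = s*z + s*z**2)
k = -26083/80080 (k = 61/((-10*7*(1 + 7))) + 31/(-143) = 61/((-10*7*8)) + 31*(-1/143) = 61/(-560) - 31/143 = 61*(-1/560) - 31/143 = -61/560 - 31/143 = -26083/80080 ≈ -0.32571)
k**2 = (-26083/80080)**2 = 680322889/6412806400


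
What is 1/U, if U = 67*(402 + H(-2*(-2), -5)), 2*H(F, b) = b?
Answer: 2/53533 ≈ 3.7360e-5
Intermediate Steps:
H(F, b) = b/2
U = 53533/2 (U = 67*(402 + (½)*(-5)) = 67*(402 - 5/2) = 67*(799/2) = 53533/2 ≈ 26767.)
1/U = 1/(53533/2) = 2/53533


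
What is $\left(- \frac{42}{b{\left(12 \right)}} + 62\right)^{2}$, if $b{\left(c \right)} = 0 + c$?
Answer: $\frac{13689}{4} \approx 3422.3$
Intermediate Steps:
$b{\left(c \right)} = c$
$\left(- \frac{42}{b{\left(12 \right)}} + 62\right)^{2} = \left(- \frac{42}{12} + 62\right)^{2} = \left(\left(-42\right) \frac{1}{12} + 62\right)^{2} = \left(- \frac{7}{2} + 62\right)^{2} = \left(\frac{117}{2}\right)^{2} = \frac{13689}{4}$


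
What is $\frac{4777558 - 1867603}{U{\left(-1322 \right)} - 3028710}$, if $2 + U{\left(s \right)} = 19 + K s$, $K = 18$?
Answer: $- \frac{2909955}{3052489} \approx -0.95331$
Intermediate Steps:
$U{\left(s \right)} = 17 + 18 s$ ($U{\left(s \right)} = -2 + \left(19 + 18 s\right) = 17 + 18 s$)
$\frac{4777558 - 1867603}{U{\left(-1322 \right)} - 3028710} = \frac{4777558 - 1867603}{\left(17 + 18 \left(-1322\right)\right) - 3028710} = \frac{2909955}{\left(17 - 23796\right) - 3028710} = \frac{2909955}{-23779 - 3028710} = \frac{2909955}{-3052489} = 2909955 \left(- \frac{1}{3052489}\right) = - \frac{2909955}{3052489}$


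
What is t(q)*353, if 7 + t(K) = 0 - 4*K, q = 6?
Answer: -10943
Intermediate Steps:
t(K) = -7 - 4*K (t(K) = -7 + (0 - 4*K) = -7 - 4*K)
t(q)*353 = (-7 - 4*6)*353 = (-7 - 24)*353 = -31*353 = -10943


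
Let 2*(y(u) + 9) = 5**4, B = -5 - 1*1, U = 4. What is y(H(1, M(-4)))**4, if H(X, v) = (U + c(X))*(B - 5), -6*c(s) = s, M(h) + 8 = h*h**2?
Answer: 135754665601/16 ≈ 8.4847e+9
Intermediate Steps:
M(h) = -8 + h**3 (M(h) = -8 + h*h**2 = -8 + h**3)
c(s) = -s/6
B = -6 (B = -5 - 1 = -6)
H(X, v) = -44 + 11*X/6 (H(X, v) = (4 - X/6)*(-6 - 5) = (4 - X/6)*(-11) = -44 + 11*X/6)
y(u) = 607/2 (y(u) = -9 + (1/2)*5**4 = -9 + (1/2)*625 = -9 + 625/2 = 607/2)
y(H(1, M(-4)))**4 = (607/2)**4 = 135754665601/16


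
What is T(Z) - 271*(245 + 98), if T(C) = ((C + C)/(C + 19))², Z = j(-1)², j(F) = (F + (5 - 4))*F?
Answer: -92953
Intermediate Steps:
j(F) = F*(1 + F) (j(F) = (F + 1)*F = (1 + F)*F = F*(1 + F))
Z = 0 (Z = (-(1 - 1))² = (-1*0)² = 0² = 0)
T(C) = 4*C²/(19 + C)² (T(C) = ((2*C)/(19 + C))² = (2*C/(19 + C))² = 4*C²/(19 + C)²)
T(Z) - 271*(245 + 98) = 4*0²/(19 + 0)² - 271*(245 + 98) = 4*0/19² - 271*343 = 4*0*(1/361) - 92953 = 0 - 92953 = -92953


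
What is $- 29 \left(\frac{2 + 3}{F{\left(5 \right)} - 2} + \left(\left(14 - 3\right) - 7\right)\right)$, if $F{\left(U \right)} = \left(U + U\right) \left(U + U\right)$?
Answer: $- \frac{11513}{98} \approx -117.48$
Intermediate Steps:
$F{\left(U \right)} = 4 U^{2}$ ($F{\left(U \right)} = 2 U 2 U = 4 U^{2}$)
$- 29 \left(\frac{2 + 3}{F{\left(5 \right)} - 2} + \left(\left(14 - 3\right) - 7\right)\right) = - 29 \left(\frac{2 + 3}{4 \cdot 5^{2} - 2} + \left(\left(14 - 3\right) - 7\right)\right) = - 29 \left(\frac{1}{4 \cdot 25 - 2} \cdot 5 + \left(\left(14 + \left(-8 + 5\right)\right) - 7\right)\right) = - 29 \left(\frac{1}{100 - 2} \cdot 5 + \left(\left(14 - 3\right) - 7\right)\right) = - 29 \left(\frac{1}{98} \cdot 5 + \left(11 - 7\right)\right) = - 29 \left(\frac{1}{98} \cdot 5 + 4\right) = - 29 \left(\frac{5}{98} + 4\right) = \left(-29\right) \frac{397}{98} = - \frac{11513}{98}$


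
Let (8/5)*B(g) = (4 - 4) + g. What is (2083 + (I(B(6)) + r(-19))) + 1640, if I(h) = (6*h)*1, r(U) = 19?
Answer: 7529/2 ≈ 3764.5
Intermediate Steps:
B(g) = 5*g/8 (B(g) = 5*((4 - 4) + g)/8 = 5*(0 + g)/8 = 5*g/8)
I(h) = 6*h
(2083 + (I(B(6)) + r(-19))) + 1640 = (2083 + (6*((5/8)*6) + 19)) + 1640 = (2083 + (6*(15/4) + 19)) + 1640 = (2083 + (45/2 + 19)) + 1640 = (2083 + 83/2) + 1640 = 4249/2 + 1640 = 7529/2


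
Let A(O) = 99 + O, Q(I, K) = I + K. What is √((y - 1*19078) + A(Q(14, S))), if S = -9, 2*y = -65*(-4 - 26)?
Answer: I*√17999 ≈ 134.16*I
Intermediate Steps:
y = 975 (y = (-65*(-4 - 26))/2 = (-65*(-30))/2 = (½)*1950 = 975)
√((y - 1*19078) + A(Q(14, S))) = √((975 - 1*19078) + (99 + (14 - 9))) = √((975 - 19078) + (99 + 5)) = √(-18103 + 104) = √(-17999) = I*√17999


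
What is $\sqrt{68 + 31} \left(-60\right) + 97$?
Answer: $97 - 180 \sqrt{11} \approx -499.99$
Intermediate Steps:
$\sqrt{68 + 31} \left(-60\right) + 97 = \sqrt{99} \left(-60\right) + 97 = 3 \sqrt{11} \left(-60\right) + 97 = - 180 \sqrt{11} + 97 = 97 - 180 \sqrt{11}$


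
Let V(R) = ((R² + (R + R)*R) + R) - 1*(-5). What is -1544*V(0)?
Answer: -7720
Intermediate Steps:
V(R) = 5 + R + 3*R² (V(R) = ((R² + (2*R)*R) + R) + 5 = ((R² + 2*R²) + R) + 5 = (3*R² + R) + 5 = (R + 3*R²) + 5 = 5 + R + 3*R²)
-1544*V(0) = -1544*(5 + 0 + 3*0²) = -1544*(5 + 0 + 3*0) = -1544*(5 + 0 + 0) = -1544*5 = -7720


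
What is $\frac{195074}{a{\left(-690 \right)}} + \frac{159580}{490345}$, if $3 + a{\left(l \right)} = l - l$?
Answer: $- \frac{19130616358}{294207} \approx -65024.0$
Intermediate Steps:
$a{\left(l \right)} = -3$ ($a{\left(l \right)} = -3 + \left(l - l\right) = -3 + 0 = -3$)
$\frac{195074}{a{\left(-690 \right)}} + \frac{159580}{490345} = \frac{195074}{-3} + \frac{159580}{490345} = 195074 \left(- \frac{1}{3}\right) + 159580 \cdot \frac{1}{490345} = - \frac{195074}{3} + \frac{31916}{98069} = - \frac{19130616358}{294207}$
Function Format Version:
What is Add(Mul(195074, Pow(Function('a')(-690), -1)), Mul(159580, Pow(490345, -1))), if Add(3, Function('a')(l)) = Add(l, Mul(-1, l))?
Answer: Rational(-19130616358, 294207) ≈ -65024.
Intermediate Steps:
Function('a')(l) = -3 (Function('a')(l) = Add(-3, Add(l, Mul(-1, l))) = Add(-3, 0) = -3)
Add(Mul(195074, Pow(Function('a')(-690), -1)), Mul(159580, Pow(490345, -1))) = Add(Mul(195074, Pow(-3, -1)), Mul(159580, Pow(490345, -1))) = Add(Mul(195074, Rational(-1, 3)), Mul(159580, Rational(1, 490345))) = Add(Rational(-195074, 3), Rational(31916, 98069)) = Rational(-19130616358, 294207)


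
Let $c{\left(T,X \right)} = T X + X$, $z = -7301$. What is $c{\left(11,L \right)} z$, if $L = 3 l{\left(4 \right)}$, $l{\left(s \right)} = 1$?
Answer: $-262836$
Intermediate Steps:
$L = 3$ ($L = 3 \cdot 1 = 3$)
$c{\left(T,X \right)} = X + T X$
$c{\left(11,L \right)} z = 3 \left(1 + 11\right) \left(-7301\right) = 3 \cdot 12 \left(-7301\right) = 36 \left(-7301\right) = -262836$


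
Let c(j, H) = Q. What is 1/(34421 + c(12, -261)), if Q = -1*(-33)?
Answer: 1/34454 ≈ 2.9024e-5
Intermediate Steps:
Q = 33
c(j, H) = 33
1/(34421 + c(12, -261)) = 1/(34421 + 33) = 1/34454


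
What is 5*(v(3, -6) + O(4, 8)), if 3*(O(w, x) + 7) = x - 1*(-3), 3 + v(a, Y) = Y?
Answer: -185/3 ≈ -61.667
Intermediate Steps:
v(a, Y) = -3 + Y
O(w, x) = -6 + x/3 (O(w, x) = -7 + (x - 1*(-3))/3 = -7 + (x + 3)/3 = -7 + (3 + x)/3 = -7 + (1 + x/3) = -6 + x/3)
5*(v(3, -6) + O(4, 8)) = 5*((-3 - 6) + (-6 + (1/3)*8)) = 5*(-9 + (-6 + 8/3)) = 5*(-9 - 10/3) = 5*(-37/3) = -185/3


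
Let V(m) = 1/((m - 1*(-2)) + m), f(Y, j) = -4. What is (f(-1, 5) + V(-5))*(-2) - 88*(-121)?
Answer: 42625/4 ≈ 10656.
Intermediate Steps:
V(m) = 1/(2 + 2*m) (V(m) = 1/((m + 2) + m) = 1/((2 + m) + m) = 1/(2 + 2*m))
(f(-1, 5) + V(-5))*(-2) - 88*(-121) = (-4 + 1/(2*(1 - 5)))*(-2) - 88*(-121) = (-4 + (½)/(-4))*(-2) + 10648 = (-4 + (½)*(-¼))*(-2) + 10648 = (-4 - ⅛)*(-2) + 10648 = -33/8*(-2) + 10648 = 33/4 + 10648 = 42625/4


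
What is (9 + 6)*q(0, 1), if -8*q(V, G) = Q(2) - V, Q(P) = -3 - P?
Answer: 75/8 ≈ 9.3750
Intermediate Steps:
q(V, G) = 5/8 + V/8 (q(V, G) = -((-3 - 1*2) - V)/8 = -((-3 - 2) - V)/8 = -(-5 - V)/8 = 5/8 + V/8)
(9 + 6)*q(0, 1) = (9 + 6)*(5/8 + (1/8)*0) = 15*(5/8 + 0) = 15*(5/8) = 75/8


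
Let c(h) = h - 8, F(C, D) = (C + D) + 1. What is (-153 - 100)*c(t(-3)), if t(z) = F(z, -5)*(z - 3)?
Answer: -8602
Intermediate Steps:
F(C, D) = 1 + C + D
t(z) = (-4 + z)*(-3 + z) (t(z) = (1 + z - 5)*(z - 3) = (-4 + z)*(-3 + z))
c(h) = -8 + h
(-153 - 100)*c(t(-3)) = (-153 - 100)*(-8 + (-4 - 3)*(-3 - 3)) = -253*(-8 - 7*(-6)) = -253*(-8 + 42) = -253*34 = -8602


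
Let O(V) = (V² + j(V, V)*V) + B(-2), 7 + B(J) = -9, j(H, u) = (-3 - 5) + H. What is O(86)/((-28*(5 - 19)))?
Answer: 1761/49 ≈ 35.939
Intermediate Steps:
j(H, u) = -8 + H
B(J) = -16 (B(J) = -7 - 9 = -16)
O(V) = -16 + V² + V*(-8 + V) (O(V) = (V² + (-8 + V)*V) - 16 = (V² + V*(-8 + V)) - 16 = -16 + V² + V*(-8 + V))
O(86)/((-28*(5 - 19))) = (-16 + 86² + 86*(-8 + 86))/((-28*(5 - 19))) = (-16 + 7396 + 86*78)/((-28*(-14))) = (-16 + 7396 + 6708)/392 = 14088*(1/392) = 1761/49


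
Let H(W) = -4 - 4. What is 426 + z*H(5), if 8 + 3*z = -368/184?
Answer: 1358/3 ≈ 452.67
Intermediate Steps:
H(W) = -8
z = -10/3 (z = -8/3 + (-368/184)/3 = -8/3 + (-368*1/184)/3 = -8/3 + (⅓)*(-2) = -8/3 - ⅔ = -10/3 ≈ -3.3333)
426 + z*H(5) = 426 - 10/3*(-8) = 426 + 80/3 = 1358/3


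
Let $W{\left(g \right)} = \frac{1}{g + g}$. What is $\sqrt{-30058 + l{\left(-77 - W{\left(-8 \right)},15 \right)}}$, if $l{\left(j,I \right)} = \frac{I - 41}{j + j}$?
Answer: $\frac{i \sqrt{45548464890}}{1231} \approx 173.37 i$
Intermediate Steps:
$W{\left(g \right)} = \frac{1}{2 g}$
$l{\left(j,I \right)} = \frac{-41 + I}{2 j}$
$\sqrt{-30058 + l{\left(-77 - W{\left(-8 \right)},15 \right)}} = \sqrt{-30058 + \frac{-41 + 15}{2 \left(-77 - \frac{1}{2 \left(-8\right)}\right)}} = \sqrt{-30058 + \frac{1}{2} \frac{1}{-77 - \frac{1}{2} \left(- \frac{1}{8}\right)} \left(-26\right)} = \sqrt{-30058 + \frac{1}{2} \frac{1}{-77 - - \frac{1}{16}} \left(-26\right)} = \sqrt{-30058 + \frac{1}{2} \frac{1}{-77 + \frac{1}{16}} \left(-26\right)} = \sqrt{-30058 + \frac{1}{2} \frac{1}{- \frac{1231}{16}} \left(-26\right)} = \sqrt{-30058 + \frac{1}{2} \left(- \frac{16}{1231}\right) \left(-26\right)} = \sqrt{-30058 + \frac{208}{1231}} = \sqrt{- \frac{37001190}{1231}} = \frac{i \sqrt{45548464890}}{1231}$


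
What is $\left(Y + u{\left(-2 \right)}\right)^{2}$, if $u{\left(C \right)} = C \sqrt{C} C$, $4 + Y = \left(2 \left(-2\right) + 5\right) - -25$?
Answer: $452 + 176 i \sqrt{2} \approx 452.0 + 248.9 i$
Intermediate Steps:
$Y = 22$ ($Y = -4 + \left(\left(2 \left(-2\right) + 5\right) - -25\right) = -4 + \left(\left(-4 + 5\right) + 25\right) = -4 + \left(1 + 25\right) = -4 + 26 = 22$)
$u{\left(C \right)} = C^{\frac{5}{2}}$ ($u{\left(C \right)} = C^{\frac{3}{2}} C = C^{\frac{5}{2}}$)
$\left(Y + u{\left(-2 \right)}\right)^{2} = \left(22 + \left(-2\right)^{\frac{5}{2}}\right)^{2} = \left(22 + 4 i \sqrt{2}\right)^{2}$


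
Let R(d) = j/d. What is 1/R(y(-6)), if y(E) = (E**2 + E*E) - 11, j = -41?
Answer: -61/41 ≈ -1.4878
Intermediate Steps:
y(E) = -11 + 2*E**2 (y(E) = (E**2 + E**2) - 11 = 2*E**2 - 11 = -11 + 2*E**2)
R(d) = -41/d
1/R(y(-6)) = 1/(-41/(-11 + 2*(-6)**2)) = 1/(-41/(-11 + 2*36)) = 1/(-41/(-11 + 72)) = 1/(-41/61) = -61/41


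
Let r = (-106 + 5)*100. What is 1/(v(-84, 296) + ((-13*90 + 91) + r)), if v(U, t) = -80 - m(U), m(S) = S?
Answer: -1/11175 ≈ -8.9485e-5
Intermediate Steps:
r = -10100 (r = -101*100 = -10100)
v(U, t) = -80 - U
1/(v(-84, 296) + ((-13*90 + 91) + r)) = 1/((-80 - 1*(-84)) + ((-13*90 + 91) - 10100)) = 1/((-80 + 84) + ((-1170 + 91) - 10100)) = 1/(4 + (-1079 - 10100)) = 1/(4 - 11179) = 1/(-11175) = -1/11175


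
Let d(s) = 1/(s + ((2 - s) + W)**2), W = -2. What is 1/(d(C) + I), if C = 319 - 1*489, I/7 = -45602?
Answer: -28730/9171018219 ≈ -3.1327e-6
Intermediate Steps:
I = -319214 (I = 7*(-45602) = -319214)
C = -170 (C = 319 - 489 = -170)
d(s) = 1/(s + s**2) (d(s) = 1/(s + ((2 - s) - 2)**2) = 1/(s + (-s)**2) = 1/(s + s**2))
1/(d(C) + I) = 1/(1/((-170)*(1 - 170)) - 319214) = 1/(-1/170/(-169) - 319214) = 1/(-1/170*(-1/169) - 319214) = 1/(1/28730 - 319214) = 1/(-9171018219/28730) = -28730/9171018219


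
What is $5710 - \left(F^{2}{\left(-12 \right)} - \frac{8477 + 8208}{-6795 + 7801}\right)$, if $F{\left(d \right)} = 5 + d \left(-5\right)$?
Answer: $\frac{1510595}{1006} \approx 1501.6$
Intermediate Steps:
$F{\left(d \right)} = 5 - 5 d$
$5710 - \left(F^{2}{\left(-12 \right)} - \frac{8477 + 8208}{-6795 + 7801}\right) = 5710 - \left(\left(5 - -60\right)^{2} - \frac{8477 + 8208}{-6795 + 7801}\right) = 5710 - \left(\left(5 + 60\right)^{2} - \frac{16685}{1006}\right) = 5710 - \left(65^{2} - 16685 \cdot \frac{1}{1006}\right) = 5710 - \left(4225 - \frac{16685}{1006}\right) = 5710 - \frac{4233665}{1006} = \frac{1510595}{1006}$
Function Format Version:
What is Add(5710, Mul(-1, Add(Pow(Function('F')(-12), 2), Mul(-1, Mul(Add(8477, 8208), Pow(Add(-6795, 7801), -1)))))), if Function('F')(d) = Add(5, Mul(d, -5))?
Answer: Rational(1510595, 1006) ≈ 1501.6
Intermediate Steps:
Function('F')(d) = Add(5, Mul(-5, d))
Add(5710, Mul(-1, Add(Pow(Function('F')(-12), 2), Mul(-1, Mul(Add(8477, 8208), Pow(Add(-6795, 7801), -1)))))) = Add(5710, Mul(-1, Add(Pow(Add(5, Mul(-5, -12)), 2), Mul(-1, Mul(Add(8477, 8208), Pow(Add(-6795, 7801), -1)))))) = Add(5710, Mul(-1, Add(Pow(Add(5, 60), 2), Mul(-1, Mul(16685, Pow(1006, -1)))))) = Add(5710, Mul(-1, Add(Pow(65, 2), Mul(-1, Mul(16685, Rational(1, 1006)))))) = Add(5710, Mul(-1, Add(4225, Mul(-1, Rational(16685, 1006))))) = Add(5710, Mul(-1, Add(4225, Rational(-16685, 1006)))) = Add(5710, Mul(-1, Rational(4233665, 1006))) = Add(5710, Rational(-4233665, 1006)) = Rational(1510595, 1006)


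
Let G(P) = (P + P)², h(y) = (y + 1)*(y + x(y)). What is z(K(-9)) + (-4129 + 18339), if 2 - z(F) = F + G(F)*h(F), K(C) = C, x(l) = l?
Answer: -32435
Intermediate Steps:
h(y) = 2*y*(1 + y) (h(y) = (y + 1)*(y + y) = (1 + y)*(2*y) = 2*y*(1 + y))
G(P) = 4*P² (G(P) = (2*P)² = 4*P²)
z(F) = 2 - F - 8*F³*(1 + F) (z(F) = 2 - (F + (4*F²)*(2*F*(1 + F))) = 2 - (F + 8*F³*(1 + F)) = 2 + (-F - 8*F³*(1 + F)) = 2 - F - 8*F³*(1 + F))
z(K(-9)) + (-4129 + 18339) = (2 - 1*(-9) - 8*(-9)³*(1 - 9)) + (-4129 + 18339) = (2 + 9 - 8*(-729)*(-8)) + 14210 = (2 + 9 - 46656) + 14210 = -46645 + 14210 = -32435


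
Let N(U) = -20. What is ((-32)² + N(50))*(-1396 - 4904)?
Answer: -6325200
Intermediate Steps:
((-32)² + N(50))*(-1396 - 4904) = ((-32)² - 20)*(-1396 - 4904) = (1024 - 20)*(-6300) = 1004*(-6300) = -6325200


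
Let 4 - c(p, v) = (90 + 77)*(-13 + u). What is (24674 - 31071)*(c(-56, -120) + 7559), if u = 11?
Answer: -50517109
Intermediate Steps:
c(p, v) = 338 (c(p, v) = 4 - (90 + 77)*(-13 + 11) = 4 - 167*(-2) = 4 - 1*(-334) = 4 + 334 = 338)
(24674 - 31071)*(c(-56, -120) + 7559) = (24674 - 31071)*(338 + 7559) = -6397*7897 = -50517109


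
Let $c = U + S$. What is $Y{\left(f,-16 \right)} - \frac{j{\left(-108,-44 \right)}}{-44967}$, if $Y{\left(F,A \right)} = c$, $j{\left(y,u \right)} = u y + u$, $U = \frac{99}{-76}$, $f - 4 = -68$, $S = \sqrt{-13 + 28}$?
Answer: $- \frac{4093925}{3417492} + \sqrt{15} \approx 2.675$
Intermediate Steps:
$S = \sqrt{15} \approx 3.873$
$f = -64$ ($f = 4 - 68 = -64$)
$U = - \frac{99}{76}$ ($U = 99 \left(- \frac{1}{76}\right) = - \frac{99}{76} \approx -1.3026$)
$j{\left(y,u \right)} = u + u y$
$c = - \frac{99}{76} + \sqrt{15} \approx 2.5704$
$Y{\left(F,A \right)} = - \frac{99}{76} + \sqrt{15}$
$Y{\left(f,-16 \right)} - \frac{j{\left(-108,-44 \right)}}{-44967} = \left(- \frac{99}{76} + \sqrt{15}\right) - \frac{\left(-44\right) \left(1 - 108\right)}{-44967} = \left(- \frac{99}{76} + \sqrt{15}\right) - \left(-44\right) \left(-107\right) \left(- \frac{1}{44967}\right) = \left(- \frac{99}{76} + \sqrt{15}\right) - 4708 \left(- \frac{1}{44967}\right) = \left(- \frac{99}{76} + \sqrt{15}\right) - - \frac{4708}{44967} = \left(- \frac{99}{76} + \sqrt{15}\right) + \frac{4708}{44967} = - \frac{4093925}{3417492} + \sqrt{15}$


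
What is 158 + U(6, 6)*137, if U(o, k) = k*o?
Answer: 5090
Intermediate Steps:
158 + U(6, 6)*137 = 158 + (6*6)*137 = 158 + 36*137 = 158 + 4932 = 5090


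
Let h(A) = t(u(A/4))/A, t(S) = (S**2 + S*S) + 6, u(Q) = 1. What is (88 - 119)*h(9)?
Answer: -248/9 ≈ -27.556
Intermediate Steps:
t(S) = 6 + 2*S**2 (t(S) = (S**2 + S**2) + 6 = 2*S**2 + 6 = 6 + 2*S**2)
h(A) = 8/A (h(A) = (6 + 2*1**2)/A = (6 + 2*1)/A = (6 + 2)/A = 8/A)
(88 - 119)*h(9) = (88 - 119)*(8/9) = -248/9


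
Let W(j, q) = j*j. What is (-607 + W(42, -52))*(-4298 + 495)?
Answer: -4400071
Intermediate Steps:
W(j, q) = j²
(-607 + W(42, -52))*(-4298 + 495) = (-607 + 42²)*(-4298 + 495) = (-607 + 1764)*(-3803) = 1157*(-3803) = -4400071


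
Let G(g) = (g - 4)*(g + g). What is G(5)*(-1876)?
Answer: -18760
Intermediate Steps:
G(g) = 2*g*(-4 + g) (G(g) = (-4 + g)*(2*g) = 2*g*(-4 + g))
G(5)*(-1876) = (2*5*(-4 + 5))*(-1876) = (2*5*1)*(-1876) = 10*(-1876) = -18760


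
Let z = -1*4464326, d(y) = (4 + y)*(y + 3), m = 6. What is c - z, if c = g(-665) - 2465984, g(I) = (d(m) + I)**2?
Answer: 2328967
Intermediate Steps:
d(y) = (3 + y)*(4 + y) (d(y) = (4 + y)*(3 + y) = (3 + y)*(4 + y))
g(I) = (90 + I)**2 (g(I) = ((12 + 6**2 + 7*6) + I)**2 = ((12 + 36 + 42) + I)**2 = (90 + I)**2)
z = -4464326
c = -2135359 (c = (90 - 665)**2 - 2465984 = (-575)**2 - 2465984 = 330625 - 2465984 = -2135359)
c - z = -2135359 - 1*(-4464326) = -2135359 + 4464326 = 2328967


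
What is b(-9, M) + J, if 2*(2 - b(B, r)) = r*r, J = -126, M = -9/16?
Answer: -63569/512 ≈ -124.16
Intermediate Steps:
M = -9/16 (M = -9*1/16 = -9/16 ≈ -0.56250)
b(B, r) = 2 - r**2/2 (b(B, r) = 2 - r*r/2 = 2 - r**2/2)
b(-9, M) + J = (2 - (-9/16)**2/2) - 126 = (2 - 1/2*81/256) - 126 = (2 - 81/512) - 126 = 943/512 - 126 = -63569/512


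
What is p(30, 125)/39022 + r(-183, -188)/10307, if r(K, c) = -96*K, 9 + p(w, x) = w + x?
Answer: 343521659/201099877 ≈ 1.7082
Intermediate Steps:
p(w, x) = -9 + w + x (p(w, x) = -9 + (w + x) = -9 + w + x)
p(30, 125)/39022 + r(-183, -188)/10307 = (-9 + 30 + 125)/39022 - 96*(-183)/10307 = 146*(1/39022) + 17568*(1/10307) = 73/19511 + 17568/10307 = 343521659/201099877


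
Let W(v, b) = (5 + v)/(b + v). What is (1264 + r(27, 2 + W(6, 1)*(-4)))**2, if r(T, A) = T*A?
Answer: 64609444/49 ≈ 1.3186e+6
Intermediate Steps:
W(v, b) = (5 + v)/(b + v)
r(T, A) = A*T
(1264 + r(27, 2 + W(6, 1)*(-4)))**2 = (1264 + (2 + ((5 + 6)/(1 + 6))*(-4))*27)**2 = (1264 + (2 + (11/7)*(-4))*27)**2 = (1264 + (2 - 44/7)*27)**2 = (1264 - 30/7*27)**2 = (1264 - 810/7)**2 = (8038/7)**2 = 64609444/49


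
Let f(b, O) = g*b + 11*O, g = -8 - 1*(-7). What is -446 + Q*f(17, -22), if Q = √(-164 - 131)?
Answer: -446 - 259*I*√295 ≈ -446.0 - 4448.5*I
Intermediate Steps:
g = -1 (g = -8 + 7 = -1)
f(b, O) = -b + 11*O
Q = I*√295 (Q = √(-295) = I*√295 ≈ 17.176*I)
-446 + Q*f(17, -22) = -446 + (I*√295)*(-1*17 + 11*(-22)) = -446 + (I*√295)*(-17 - 242) = -446 + (I*√295)*(-259) = -446 - 259*I*√295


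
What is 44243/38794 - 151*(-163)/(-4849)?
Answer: -740302415/188112106 ≈ -3.9354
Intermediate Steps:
44243/38794 - 151*(-163)/(-4849) = 44243*(1/38794) + 24613*(-1/4849) = 44243/38794 - 24613/4849 = -740302415/188112106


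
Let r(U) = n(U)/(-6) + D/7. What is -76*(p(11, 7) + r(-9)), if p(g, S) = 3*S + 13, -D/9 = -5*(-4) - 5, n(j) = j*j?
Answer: -646/7 ≈ -92.286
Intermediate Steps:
n(j) = j²
D = -135 (D = -9*(-5*(-4) - 5) = -9*(20 - 5) = -9*15 = -135)
r(U) = -135/7 - U²/6 (r(U) = U²/(-6) - 135/7 = U²*(-⅙) - 135*⅐ = -U²/6 - 135/7 = -135/7 - U²/6)
p(g, S) = 13 + 3*S
-76*(p(11, 7) + r(-9)) = -76*((13 + 3*7) + (-135/7 - ⅙*(-9)²)) = -76*((13 + 21) + (-135/7 - ⅙*81)) = -76*(34 + (-135/7 - 27/2)) = -76*(34 - 459/14) = -76*17/14 = -646/7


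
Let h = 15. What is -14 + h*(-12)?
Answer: -194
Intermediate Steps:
-14 + h*(-12) = -14 + 15*(-12) = -14 - 180 = -194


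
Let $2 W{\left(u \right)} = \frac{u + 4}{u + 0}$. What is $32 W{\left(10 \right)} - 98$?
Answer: $- \frac{378}{5} \approx -75.6$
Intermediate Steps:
$W{\left(u \right)} = \frac{4 + u}{2 u}$ ($W{\left(u \right)} = \frac{\left(u + 4\right) \frac{1}{u + 0}}{2} = \frac{\left(4 + u\right) \frac{1}{u}}{2} = \frac{\frac{1}{u} \left(4 + u\right)}{2} = \frac{4 + u}{2 u}$)
$32 W{\left(10 \right)} - 98 = 32 \frac{4 + 10}{2 \cdot 10} - 98 = 32 \cdot \frac{1}{2} \cdot \frac{1}{10} \cdot 14 - 98 = 32 \cdot \frac{7}{10} - 98 = \frac{112}{5} - 98 = - \frac{378}{5}$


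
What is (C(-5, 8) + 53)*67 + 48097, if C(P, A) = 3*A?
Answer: 53256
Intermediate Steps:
(C(-5, 8) + 53)*67 + 48097 = (3*8 + 53)*67 + 48097 = (24 + 53)*67 + 48097 = 77*67 + 48097 = 5159 + 48097 = 53256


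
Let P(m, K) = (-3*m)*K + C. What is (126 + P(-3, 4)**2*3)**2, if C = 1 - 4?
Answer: 11512449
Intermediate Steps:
C = -3
P(m, K) = -3 - 3*K*m (P(m, K) = (-3*m)*K - 3 = -3*K*m - 3 = -3 - 3*K*m)
(126 + P(-3, 4)**2*3)**2 = (126 + (-3 - 3*4*(-3))**2*3)**2 = (126 + (-3 + 36)**2*3)**2 = (126 + 33**2*3)**2 = (126 + 1089*3)**2 = (126 + 3267)**2 = 3393**2 = 11512449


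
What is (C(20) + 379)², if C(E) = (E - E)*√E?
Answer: 143641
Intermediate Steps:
C(E) = 0 (C(E) = 0*√E = 0)
(C(20) + 379)² = (0 + 379)² = 379² = 143641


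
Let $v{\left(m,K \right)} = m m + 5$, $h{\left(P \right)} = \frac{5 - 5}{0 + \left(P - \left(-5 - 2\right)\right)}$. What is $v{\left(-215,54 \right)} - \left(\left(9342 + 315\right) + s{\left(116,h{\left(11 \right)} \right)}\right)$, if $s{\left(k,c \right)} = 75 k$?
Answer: $27873$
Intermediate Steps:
$h{\left(P \right)} = 0$ ($h{\left(P \right)} = \frac{0}{0 + \left(P - -7\right)} = \frac{0}{0 + \left(P + 7\right)} = \frac{0}{0 + \left(7 + P\right)} = \frac{0}{7 + P} = 0$)
$v{\left(m,K \right)} = 5 + m^{2}$ ($v{\left(m,K \right)} = m^{2} + 5 = 5 + m^{2}$)
$v{\left(-215,54 \right)} - \left(\left(9342 + 315\right) + s{\left(116,h{\left(11 \right)} \right)}\right) = \left(5 + \left(-215\right)^{2}\right) - \left(\left(9342 + 315\right) + 75 \cdot 116\right) = \left(5 + 46225\right) - \left(9657 + 8700\right) = 46230 - 18357 = 27873$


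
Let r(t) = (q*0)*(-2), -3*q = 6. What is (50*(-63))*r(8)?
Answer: 0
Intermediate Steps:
q = -2 (q = -⅓*6 = -2)
r(t) = 0 (r(t) = -2*0*(-2) = 0*(-2) = 0)
(50*(-63))*r(8) = (50*(-63))*0 = -3150*0 = 0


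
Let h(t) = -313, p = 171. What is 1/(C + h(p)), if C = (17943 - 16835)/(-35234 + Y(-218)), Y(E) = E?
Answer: -8863/2774396 ≈ -0.0031946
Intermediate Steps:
C = -277/8863 (C = (17943 - 16835)/(-35234 - 218) = 1108/(-35452) = 1108*(-1/35452) = -277/8863 ≈ -0.031254)
1/(C + h(p)) = 1/(-277/8863 - 313) = 1/(-2774396/8863) = -8863/2774396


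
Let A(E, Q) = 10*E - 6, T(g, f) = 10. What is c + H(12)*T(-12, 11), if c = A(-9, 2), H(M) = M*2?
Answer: 144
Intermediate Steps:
H(M) = 2*M
A(E, Q) = -6 + 10*E
c = -96 (c = -6 + 10*(-9) = -6 - 90 = -96)
c + H(12)*T(-12, 11) = -96 + (2*12)*10 = -96 + 24*10 = -96 + 240 = 144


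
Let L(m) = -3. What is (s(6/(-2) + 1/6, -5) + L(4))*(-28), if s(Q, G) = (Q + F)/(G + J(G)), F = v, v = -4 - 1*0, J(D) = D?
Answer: 973/15 ≈ 64.867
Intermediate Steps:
v = -4 (v = -4 + 0 = -4)
F = -4
s(Q, G) = (-4 + Q)/(2*G) (s(Q, G) = (Q - 4)/(G + G) = (-4 + Q)/((2*G)) = (-4 + Q)*(1/(2*G)) = (-4 + Q)/(2*G))
(s(6/(-2) + 1/6, -5) + L(4))*(-28) = ((½)*(-4 + (6/(-2) + 1/6))/(-5) - 3)*(-28) = ((½)*(-⅕)*(-4 + (6*(-½) + 1*(⅙))) - 3)*(-28) = ((½)*(-⅕)*(-4 + (-3 + ⅙)) - 3)*(-28) = ((½)*(-⅕)*(-4 - 17/6) - 3)*(-28) = ((½)*(-⅕)*(-41/6) - 3)*(-28) = (41/60 - 3)*(-28) = -139/60*(-28) = 973/15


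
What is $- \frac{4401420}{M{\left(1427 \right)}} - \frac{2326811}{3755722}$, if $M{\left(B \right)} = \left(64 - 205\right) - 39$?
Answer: $\frac{275501518321}{11267166} \approx 24452.0$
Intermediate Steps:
$M{\left(B \right)} = -180$ ($M{\left(B \right)} = -141 - 39 = -180$)
$- \frac{4401420}{M{\left(1427 \right)}} - \frac{2326811}{3755722} = - \frac{4401420}{-180} - \frac{2326811}{3755722} = \left(-4401420\right) \left(- \frac{1}{180}\right) - \frac{2326811}{3755722} = \frac{73357}{3} - \frac{2326811}{3755722} = \frac{275501518321}{11267166}$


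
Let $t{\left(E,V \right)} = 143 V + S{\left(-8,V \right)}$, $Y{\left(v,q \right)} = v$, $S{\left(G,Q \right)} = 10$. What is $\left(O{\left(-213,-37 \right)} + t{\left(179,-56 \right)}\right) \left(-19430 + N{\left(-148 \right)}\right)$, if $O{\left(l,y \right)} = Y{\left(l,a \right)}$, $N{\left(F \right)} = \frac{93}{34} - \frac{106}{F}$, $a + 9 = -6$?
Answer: $\frac{5901921417}{37} \approx 1.5951 \cdot 10^{8}$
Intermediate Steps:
$a = -15$ ($a = -9 - 6 = -15$)
$N{\left(F \right)} = \frac{93}{34} - \frac{106}{F}$ ($N{\left(F \right)} = 93 \cdot \frac{1}{34} - \frac{106}{F} = \frac{93}{34} - \frac{106}{F}$)
$t{\left(E,V \right)} = 10 + 143 V$ ($t{\left(E,V \right)} = 143 V + 10 = 10 + 143 V$)
$O{\left(l,y \right)} = l$
$\left(O{\left(-213,-37 \right)} + t{\left(179,-56 \right)}\right) \left(-19430 + N{\left(-148 \right)}\right) = \left(-213 + \left(10 + 143 \left(-56\right)\right)\right) \left(-19430 + \left(\frac{93}{34} - \frac{106}{-148}\right)\right) = \left(-213 + \left(10 - 8008\right)\right) \left(-19430 + \left(\frac{93}{34} - - \frac{53}{74}\right)\right) = \left(-213 - 7998\right) \left(-19430 + \left(\frac{93}{34} + \frac{53}{74}\right)\right) = - 8211 \left(-19430 + \frac{2171}{629}\right) = \left(-8211\right) \left(- \frac{12219299}{629}\right) = \frac{5901921417}{37}$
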